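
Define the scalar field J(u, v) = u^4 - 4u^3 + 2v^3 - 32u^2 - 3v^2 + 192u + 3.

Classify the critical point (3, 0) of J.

The mixed partial ∂²J/∂u∂v is 0, so the Hessian at any point is diag(J_uu, J_vv) = diag(4(3u^2 - 6u - 16), 6(2v - 1)).
At (3, 0): H = diag(-28, -6).
Both eigenvalues are negative, so H is negative definite: a local maximum.

local maximum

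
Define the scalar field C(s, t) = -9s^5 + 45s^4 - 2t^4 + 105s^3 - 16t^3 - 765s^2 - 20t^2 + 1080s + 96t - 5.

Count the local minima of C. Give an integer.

2

C separates as a function of s plus a function of t, so ∇C=0 decouples.
∂C/∂s = -45(s - 4)(s - 2)(s - 1)(s + 3) = 0 at s ∈ {-3, 1, 2, 4}; ∂C/∂t = -8(t - 1)(t + 3)(t + 4) = 0 at t ∈ {-4, -3, 1}.
The Hessian is diagonal: diag(C_ss, C_tt). Second derivatives: C_ss(-3)=6300, C_ss(1)=-540, C_ss(2)=450, C_ss(4)=-1890; C_tt(-4)=-40, C_tt(-3)=32, C_tt(1)=-160.
Local minima occur where both diagonal entries positive: (-3, -3), (2, -3). Count: 2.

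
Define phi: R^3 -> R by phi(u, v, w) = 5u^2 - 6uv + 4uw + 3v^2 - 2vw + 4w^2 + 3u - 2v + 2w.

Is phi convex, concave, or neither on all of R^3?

convex

phi is quadratic, so its Hessian is the constant matrix H = [[10, -6, 4], [-6, 6, -2], [4, -2, 8]].
Leading principal minors: 10, 24, 152.
All positive ⇒ H ≻ 0 ⇒ convex.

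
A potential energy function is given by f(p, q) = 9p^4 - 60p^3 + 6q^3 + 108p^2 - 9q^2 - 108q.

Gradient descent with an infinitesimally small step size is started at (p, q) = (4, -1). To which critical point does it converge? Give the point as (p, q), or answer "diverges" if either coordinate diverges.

f is separable, so gradient descent decouples: p follows -∂f/∂p, q follows -∂f/∂q.
∂f/∂p = 36p(p - 3)(p - 2); at p=4 this is 288, so p decreases.
∂f/∂q = 18(q - 3)(q + 2); at q=-1 this is -72, so q increases.
p converges to its nearest critical value 3 (a local min of the p-part); q converges to 3. The iterate converges to (3, 3).

(3, 3)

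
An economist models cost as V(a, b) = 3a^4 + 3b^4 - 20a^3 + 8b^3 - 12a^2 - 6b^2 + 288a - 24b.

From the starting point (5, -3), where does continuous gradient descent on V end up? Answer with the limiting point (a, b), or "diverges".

(4, -2)

V is separable, so gradient descent decouples: a follows -∂V/∂a, b follows -∂V/∂b.
∂V/∂a = 12(a - 4)(a - 3)(a + 2); at a=5 this is 168, so a decreases.
∂V/∂b = 12(b - 1)(b + 1)(b + 2); at b=-3 this is -96, so b increases.
a converges to its nearest critical value 4 (a local min of the a-part); b converges to -2. The iterate converges to (4, -2).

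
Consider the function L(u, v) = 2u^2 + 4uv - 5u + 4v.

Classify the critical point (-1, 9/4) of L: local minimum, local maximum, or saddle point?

saddle point

The Hessian of L is constant: H = [[4, 4], [4, 0]].
det(H) = 4·0 − 4² = -16.
Since det(H) < 0, H is indefinite and the critical point is a saddle point.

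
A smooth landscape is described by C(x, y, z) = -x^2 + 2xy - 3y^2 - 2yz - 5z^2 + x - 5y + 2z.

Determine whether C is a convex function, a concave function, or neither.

C is quadratic, so its Hessian is the constant matrix H = [[-2, 2, 0], [2, -6, -2], [0, -2, -10]].
Leading principal minors: -2, 8, -72.
Signs alternate −, +, − ⇒ H ≺ 0 ⇒ concave.

concave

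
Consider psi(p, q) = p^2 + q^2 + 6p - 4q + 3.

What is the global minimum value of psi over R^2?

psi(p,q) separates as A(p) + B(q) + 3, so its minimum is min A + min B + 3.
A'(p) = 2p + 6 vanishes at p ∈ {-3}; B'(q) = 2q - 4 vanishes at q ∈ {2}.
Local minima of A (where A''>0): A(-3)=-9. Local minima of B: B(2)=-4.
So the global minimum of psi is A(-3) + B(2) + 3 = -9 − 4 + 3 = -10, attained at (-3, 2).

-10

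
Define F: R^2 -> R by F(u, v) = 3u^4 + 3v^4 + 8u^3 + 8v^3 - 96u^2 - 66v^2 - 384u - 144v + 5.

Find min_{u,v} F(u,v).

-2354

F(u,v) separates as P(u) + Q(v) + 5, so its minimum is min P + min Q + 5.
P'(u) = 12(u - 4)(u + 2)(u + 4) vanishes at u ∈ {-4, -2, 4}; Q'(v) = 12(v - 3)(v + 1)(v + 4) vanishes at v ∈ {-4, -1, 3}.
Local minima of P (where P''>0): P(-4)=256, P(4)=-1792. Local minima of Q: Q(-4)=-224, Q(3)=-567.
So the global minimum of F is P(4) + Q(3) + 5 = -1792 − 567 + 5 = -2354, attained at (4, 3).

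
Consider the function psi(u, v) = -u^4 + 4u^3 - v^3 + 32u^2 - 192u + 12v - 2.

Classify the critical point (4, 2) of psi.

local maximum

The mixed partial ∂²psi/∂u∂v is 0, so the Hessian at any point is diag(psi_uu, psi_vv) = diag(4(-3u^2 + 6u + 16), -6v).
At (4, 2): H = diag(-32, -12).
Both eigenvalues are negative, so H is negative definite: a local maximum.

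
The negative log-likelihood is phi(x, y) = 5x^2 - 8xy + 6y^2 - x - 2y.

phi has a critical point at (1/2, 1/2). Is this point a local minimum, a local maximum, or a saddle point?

local minimum

The Hessian of phi is constant: H = [[10, -8], [-8, 12]].
det(H) = 10·12 − (-8)² = 56.
det(H) > 0 and tr(H) = 22 > 0, so H is positive definite and the point is a local minimum.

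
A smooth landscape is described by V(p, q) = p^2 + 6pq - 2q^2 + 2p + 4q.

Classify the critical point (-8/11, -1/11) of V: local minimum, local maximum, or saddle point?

The Hessian of V is constant: H = [[2, 6], [6, -4]].
det(H) = 2·(-4) − 6² = -44.
Since det(H) < 0, H is indefinite and the critical point is a saddle point.

saddle point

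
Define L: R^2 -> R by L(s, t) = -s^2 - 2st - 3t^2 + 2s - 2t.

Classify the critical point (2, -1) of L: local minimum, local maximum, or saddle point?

The Hessian of L is constant: H = [[-2, -2], [-2, -6]].
det(H) = (-2)·(-6) − (-2)² = 8.
det(H) > 0 and tr(H) = -8 < 0, so H is negative definite and the point is a local maximum.

local maximum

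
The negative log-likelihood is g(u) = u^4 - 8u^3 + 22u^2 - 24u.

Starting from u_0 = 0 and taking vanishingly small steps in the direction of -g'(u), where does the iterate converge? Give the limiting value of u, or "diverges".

1

g'(u) = 4(u - 3)(u - 2)(u - 1), so g'(0) = -24.
Gradient descent moves in the -g' direction, i.e. u is increasing.
The nearest critical point in that direction is u = 1, where g'' = 8 > 0 (a local minimum). The iterate converges there.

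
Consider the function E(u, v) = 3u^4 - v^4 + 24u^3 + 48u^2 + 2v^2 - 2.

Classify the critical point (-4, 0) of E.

The mixed partial ∂²E/∂u∂v is 0, so the Hessian at any point is diag(E_uu, E_vv) = diag(12(3u^2 + 12u + 8), 4(-3v^2 + 1)).
At (-4, 0): H = diag(96, 4).
Both eigenvalues are positive, so H is positive definite: a local minimum.

local minimum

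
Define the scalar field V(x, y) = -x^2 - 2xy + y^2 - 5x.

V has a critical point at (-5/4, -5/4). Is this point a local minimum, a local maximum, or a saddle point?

The Hessian of V is constant: H = [[-2, -2], [-2, 2]].
det(H) = (-2)·2 − (-2)² = -8.
Since det(H) < 0, H is indefinite and the critical point is a saddle point.

saddle point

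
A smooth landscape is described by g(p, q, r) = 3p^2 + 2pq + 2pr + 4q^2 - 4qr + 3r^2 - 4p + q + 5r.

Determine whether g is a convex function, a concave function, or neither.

g is quadratic, so its Hessian is the constant matrix H = [[6, 2, 2], [2, 8, -4], [2, -4, 6]].
Leading principal minors: 6, 44, 104.
All positive ⇒ H ≻ 0 ⇒ convex.

convex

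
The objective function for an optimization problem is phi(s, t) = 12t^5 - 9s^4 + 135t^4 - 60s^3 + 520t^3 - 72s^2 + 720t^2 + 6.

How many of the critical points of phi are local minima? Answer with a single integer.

phi separates as a function of s plus a function of t, so ∇phi=0 decouples.
∂phi/∂s = -36s(s + 1)(s + 4) = 0 at s ∈ {-4, -1, 0}; ∂phi/∂t = 60t(t + 2)(t + 3)(t + 4) = 0 at t ∈ {-4, -3, -2, 0}.
The Hessian is diagonal: diag(phi_ss, phi_tt). Second derivatives: phi_ss(-4)=-432, phi_ss(-1)=108, phi_ss(0)=-144; phi_tt(-4)=-480, phi_tt(-3)=180, phi_tt(-2)=-240, phi_tt(0)=1440.
Local minima occur where both diagonal entries positive: (-1, -3), (-1, 0). Count: 2.

2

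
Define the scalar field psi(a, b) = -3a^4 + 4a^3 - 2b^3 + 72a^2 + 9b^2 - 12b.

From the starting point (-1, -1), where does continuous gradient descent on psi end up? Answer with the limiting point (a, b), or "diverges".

psi is separable, so gradient descent decouples: a follows -∂psi/∂a, b follows -∂psi/∂b.
∂psi/∂a = -12a(a - 4)(a + 3); at a=-1 this is -120, so a increases.
∂psi/∂b = -6(b - 2)(b - 1); at b=-1 this is -36, so b increases.
a converges to its nearest critical value 0 (a local min of the a-part); b converges to 1. The iterate converges to (0, 1).

(0, 1)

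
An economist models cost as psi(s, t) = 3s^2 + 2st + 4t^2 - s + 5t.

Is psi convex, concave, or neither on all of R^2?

convex

psi is quadratic, so its Hessian is the constant matrix H = [[6, 2], [2, 8]].
det(H) = 44, tr(H) = 14.
det(H) > 0 and tr(H) > 0, so H is positive definite everywhere: convex.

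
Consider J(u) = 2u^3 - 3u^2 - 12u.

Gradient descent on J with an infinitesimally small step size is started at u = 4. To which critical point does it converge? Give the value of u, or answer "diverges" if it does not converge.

2

J'(u) = 6(u - 2)(u + 1), so J'(4) = 60.
Gradient descent moves in the -J' direction, i.e. u is decreasing.
The nearest critical point in that direction is u = 2, where J'' = 18 > 0 (a local minimum). The iterate converges there.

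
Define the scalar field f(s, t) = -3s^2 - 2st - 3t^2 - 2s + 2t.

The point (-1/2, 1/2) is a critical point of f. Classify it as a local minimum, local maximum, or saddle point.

local maximum

The Hessian of f is constant: H = [[-6, -2], [-2, -6]].
det(H) = (-6)·(-6) − (-2)² = 32.
det(H) > 0 and tr(H) = -12 < 0, so H is negative definite and the point is a local maximum.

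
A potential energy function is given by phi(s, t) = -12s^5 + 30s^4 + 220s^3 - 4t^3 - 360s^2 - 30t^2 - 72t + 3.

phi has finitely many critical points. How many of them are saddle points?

4

phi separates as a function of s plus a function of t, so ∇phi=0 decouples.
∂phi/∂s = -60s(s - 4)(s - 1)(s + 3) = 0 at s ∈ {-3, 0, 1, 4}; ∂phi/∂t = -12(t + 2)(t + 3) = 0 at t ∈ {-3, -2}.
The Hessian is diagonal: diag(phi_ss, phi_tt). Second derivatives: phi_ss(-3)=5040, phi_ss(0)=-720, phi_ss(1)=720, phi_ss(4)=-5040; phi_tt(-3)=12, phi_tt(-2)=-12.
Saddle points occur where the two diagonal entries have opposite signs: (-3, -2), (0, -3), (1, -2), (4, -3). Count: 4.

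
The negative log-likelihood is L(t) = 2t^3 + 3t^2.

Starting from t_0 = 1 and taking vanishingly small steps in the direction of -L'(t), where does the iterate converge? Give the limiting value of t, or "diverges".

L'(t) = 6t(t + 1), so L'(1) = 12.
Gradient descent moves in the -L' direction, i.e. t is decreasing.
The nearest critical point in that direction is t = 0, where L'' = 6 > 0 (a local minimum). The iterate converges there.

0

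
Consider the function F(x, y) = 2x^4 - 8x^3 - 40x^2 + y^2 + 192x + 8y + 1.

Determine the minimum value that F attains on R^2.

-573

F(x,y) separates as P(x) + Q(y) + 1, so its minimum is min P + min Q + 1.
P'(x) = 8(x - 4)(x - 2)(x + 3) vanishes at x ∈ {-3, 2, 4}; Q'(y) = 2y + 8 vanishes at y ∈ {-4}.
Local minima of P (where P''>0): P(-3)=-558, P(4)=128. Local minima of Q: Q(-4)=-16.
So the global minimum of F is P(-3) + Q(-4) + 1 = -558 − 16 + 1 = -573, attained at (-3, -4).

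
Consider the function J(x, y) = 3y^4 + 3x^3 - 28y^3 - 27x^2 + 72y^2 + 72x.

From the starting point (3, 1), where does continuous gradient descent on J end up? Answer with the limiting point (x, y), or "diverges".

J is separable, so gradient descent decouples: x follows -∂J/∂x, y follows -∂J/∂y.
∂J/∂x = 9(x - 4)(x - 2); at x=3 this is -9, so x increases.
∂J/∂y = 12y(y - 4)(y - 3); at y=1 this is 72, so y decreases.
x converges to its nearest critical value 4 (a local min of the x-part); y converges to 0. The iterate converges to (4, 0).

(4, 0)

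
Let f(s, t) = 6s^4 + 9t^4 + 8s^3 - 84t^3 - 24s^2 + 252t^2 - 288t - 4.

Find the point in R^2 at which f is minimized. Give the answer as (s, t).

(-2, 4)

f(s,t) separates as P(s) + Q(t) − 4, so its minimum is min P + min Q − 4.
P'(s) = 24s(s - 1)(s + 2) vanishes at s ∈ {-2, 0, 1}; Q'(t) = 36(t - 4)(t - 2)(t - 1) vanishes at t ∈ {1, 2, 4}.
Local minima of P (where P''>0): P(-2)=-64, P(1)=-10. Local minima of Q: Q(1)=-111, Q(4)=-192.
So the global minimum of f is P(-2) + Q(4) − 4 = -64 − 192 − 4 = -260, attained at (-2, 4).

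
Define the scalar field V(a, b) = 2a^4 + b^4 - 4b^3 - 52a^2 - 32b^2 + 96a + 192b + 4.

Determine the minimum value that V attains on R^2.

-1468

V(a,b) separates as P(a) + Q(b) + 4, so its minimum is min P + min Q + 4.
P'(a) = 8(a - 3)(a - 1)(a + 4) vanishes at a ∈ {-4, 1, 3}; Q'(b) = 4(b - 4)(b - 3)(b + 4) vanishes at b ∈ {-4, 3, 4}.
Local minima of P (where P''>0): P(-4)=-704, P(3)=-18. Local minima of Q: Q(-4)=-768, Q(4)=256.
So the global minimum of V is P(-4) + Q(-4) + 4 = -704 − 768 + 4 = -1468, attained at (-4, -4).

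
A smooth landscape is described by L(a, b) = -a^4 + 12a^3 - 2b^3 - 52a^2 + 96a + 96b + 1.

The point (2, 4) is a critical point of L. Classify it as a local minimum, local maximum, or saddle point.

local maximum

The mixed partial ∂²L/∂a∂b is 0, so the Hessian at any point is diag(L_aa, L_bb) = diag(4(-3a^2 + 18a - 26), -12b).
At (2, 4): H = diag(-8, -48).
Both eigenvalues are negative, so H is negative definite: a local maximum.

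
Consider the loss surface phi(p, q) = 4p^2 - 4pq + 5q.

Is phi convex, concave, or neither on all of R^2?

phi is quadratic, so its Hessian is the constant matrix H = [[8, -4], [-4, 0]].
det(H) = -16, tr(H) = 8.
det(H) < 0, so H is indefinite: neither convex nor concave.

neither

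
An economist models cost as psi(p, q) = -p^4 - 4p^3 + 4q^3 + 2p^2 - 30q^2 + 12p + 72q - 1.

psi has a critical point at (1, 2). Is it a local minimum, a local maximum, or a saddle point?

The mixed partial ∂²psi/∂p∂q is 0, so the Hessian at any point is diag(psi_pp, psi_qq) = diag(4(-3p^2 - 6p + 1), 12(2q - 5)).
At (1, 2): H = diag(-32, -12).
Both eigenvalues are negative, so H is negative definite: a local maximum.

local maximum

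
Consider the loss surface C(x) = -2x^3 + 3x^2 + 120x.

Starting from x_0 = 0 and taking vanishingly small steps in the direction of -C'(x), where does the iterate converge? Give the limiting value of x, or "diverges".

-4

C'(x) = -6(x - 5)(x + 4), so C'(0) = 120.
Gradient descent moves in the -C' direction, i.e. x is decreasing.
The nearest critical point in that direction is x = -4, where C'' = 54 > 0 (a local minimum). The iterate converges there.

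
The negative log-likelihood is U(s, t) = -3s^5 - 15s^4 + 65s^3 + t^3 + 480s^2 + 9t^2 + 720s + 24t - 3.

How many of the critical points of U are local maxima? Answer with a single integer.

U separates as a function of s plus a function of t, so ∇U=0 decouples.
∂U/∂s = -15(s - 4)(s + 1)(s + 3)(s + 4) = 0 at s ∈ {-4, -3, -1, 4}; ∂U/∂t = 3(t + 2)(t + 4) = 0 at t ∈ {-4, -2}.
The Hessian is diagonal: diag(U_ss, U_tt). Second derivatives: U_ss(-4)=360, U_ss(-3)=-210, U_ss(-1)=450, U_ss(4)=-4200; U_tt(-4)=-6, U_tt(-2)=6.
Local maxima occur where both diagonal entries negative: (-3, -4), (4, -4). Count: 2.

2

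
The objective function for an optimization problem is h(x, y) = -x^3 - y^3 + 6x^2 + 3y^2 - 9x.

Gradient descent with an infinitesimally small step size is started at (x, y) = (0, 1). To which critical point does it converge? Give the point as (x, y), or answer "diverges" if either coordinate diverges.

h is separable, so gradient descent decouples: x follows -∂h/∂x, y follows -∂h/∂y.
∂h/∂x = -3(x - 3)(x - 1); at x=0 this is -9, so x increases.
∂h/∂y = -3y(y - 2); at y=1 this is 3, so y decreases.
x converges to its nearest critical value 1 (a local min of the x-part); y converges to 0. The iterate converges to (1, 0).

(1, 0)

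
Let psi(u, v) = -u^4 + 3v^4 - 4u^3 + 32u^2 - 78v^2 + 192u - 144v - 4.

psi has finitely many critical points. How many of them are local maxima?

2

psi separates as a function of u plus a function of v, so ∇psi=0 decouples.
∂psi/∂u = -4(u - 4)(u + 3)(u + 4) = 0 at u ∈ {-4, -3, 4}; ∂psi/∂v = 12(v - 4)(v + 1)(v + 3) = 0 at v ∈ {-3, -1, 4}.
The Hessian is diagonal: diag(psi_uu, psi_vv). Second derivatives: psi_uu(-4)=-32, psi_uu(-3)=28, psi_uu(4)=-224; psi_vv(-3)=168, psi_vv(-1)=-120, psi_vv(4)=420.
Local maxima occur where both diagonal entries negative: (-4, -1), (4, -1). Count: 2.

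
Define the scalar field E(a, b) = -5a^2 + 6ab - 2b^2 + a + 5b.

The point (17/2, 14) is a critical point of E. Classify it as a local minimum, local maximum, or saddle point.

The Hessian of E is constant: H = [[-10, 6], [6, -4]].
det(H) = (-10)·(-4) − 6² = 4.
det(H) > 0 and tr(H) = -14 < 0, so H is negative definite and the point is a local maximum.

local maximum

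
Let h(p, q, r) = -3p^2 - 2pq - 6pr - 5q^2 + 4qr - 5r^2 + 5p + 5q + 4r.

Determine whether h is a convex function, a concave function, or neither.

concave

h is quadratic, so its Hessian is the constant matrix H = [[-6, -2, -6], [-2, -10, 4], [-6, 4, -10]].
Leading principal minors: -6, 56, -8.
Signs alternate −, +, − ⇒ H ≺ 0 ⇒ concave.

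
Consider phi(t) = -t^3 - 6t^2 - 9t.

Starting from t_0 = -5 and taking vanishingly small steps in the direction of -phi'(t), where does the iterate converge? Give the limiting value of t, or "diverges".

-3

phi'(t) = -3(t + 1)(t + 3), so phi'(-5) = -24.
Gradient descent moves in the -phi' direction, i.e. t is increasing.
The nearest critical point in that direction is t = -3, where phi'' = 6 > 0 (a local minimum). The iterate converges there.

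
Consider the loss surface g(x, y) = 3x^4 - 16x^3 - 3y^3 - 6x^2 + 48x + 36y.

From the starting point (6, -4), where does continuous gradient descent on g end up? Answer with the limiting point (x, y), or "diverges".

g is separable, so gradient descent decouples: x follows -∂g/∂x, y follows -∂g/∂y.
∂g/∂x = 12(x - 4)(x - 1)(x + 1); at x=6 this is 840, so x decreases.
∂g/∂y = -9(y - 2)(y + 2); at y=-4 this is -108, so y increases.
x converges to its nearest critical value 4 (a local min of the x-part); y converges to -2. The iterate converges to (4, -2).

(4, -2)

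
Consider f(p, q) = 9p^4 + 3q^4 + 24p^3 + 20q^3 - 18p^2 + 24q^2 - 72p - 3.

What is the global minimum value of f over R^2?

f(p,q) separates as A(p) + B(q) − 3, so its minimum is min A + min B − 3.
A'(p) = 36(p - 1)(p + 1)(p + 2) vanishes at p ∈ {-2, -1, 1}; B'(q) = 12q(q + 1)(q + 4) vanishes at q ∈ {-4, -1, 0}.
Local minima of A (where A''>0): A(-2)=24, A(1)=-57. Local minima of B: B(-4)=-128, B(0)=0.
So the global minimum of f is A(1) + B(-4) − 3 = -57 − 128 − 3 = -188, attained at (1, -4).

-188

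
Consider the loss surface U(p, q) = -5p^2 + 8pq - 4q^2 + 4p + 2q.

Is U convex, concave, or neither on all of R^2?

U is quadratic, so its Hessian is the constant matrix H = [[-10, 8], [8, -8]].
det(H) = 16, tr(H) = -18.
det(H) > 0 and tr(H) < 0, so H is negative definite everywhere: concave.

concave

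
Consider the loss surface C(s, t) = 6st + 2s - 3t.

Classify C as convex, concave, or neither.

C is quadratic, so its Hessian is the constant matrix H = [[0, 6], [6, 0]].
det(H) = -36, tr(H) = 0.
det(H) < 0, so H is indefinite: neither convex nor concave.

neither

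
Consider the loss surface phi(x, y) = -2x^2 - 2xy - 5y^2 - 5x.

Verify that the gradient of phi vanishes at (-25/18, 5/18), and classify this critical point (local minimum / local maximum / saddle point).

local maximum

∇phi = (-4x - 2y - 5, -2x - 10y); substituting (-25/18, 5/18) gives ∇phi = (0, 0), so (-25/18, 5/18) is indeed a critical point.
The Hessian of phi is constant: H = [[-4, -2], [-2, -10]].
det(H) = (-4)·(-10) − (-2)² = 36.
det(H) > 0 and tr(H) = -14 < 0, so H is negative definite and the point is a local maximum.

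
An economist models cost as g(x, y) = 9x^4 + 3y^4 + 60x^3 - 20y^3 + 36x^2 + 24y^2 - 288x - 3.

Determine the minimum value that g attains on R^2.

-314

g(x,y) separates as P(x) + Q(y) − 3, so its minimum is min P + min Q − 3.
P'(x) = 36(x - 1)(x + 2)(x + 4) vanishes at x ∈ {-4, -2, 1}; Q'(y) = 12y(y - 4)(y - 1) vanishes at y ∈ {0, 1, 4}.
Local minima of P (where P''>0): P(-4)=192, P(1)=-183. Local minima of Q: Q(0)=0, Q(4)=-128.
So the global minimum of g is P(1) + Q(4) − 3 = -183 − 128 − 3 = -314, attained at (1, 4).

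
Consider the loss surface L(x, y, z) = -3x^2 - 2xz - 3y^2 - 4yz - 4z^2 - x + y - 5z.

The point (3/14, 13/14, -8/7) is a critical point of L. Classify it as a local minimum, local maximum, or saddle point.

The Hessian is constant: H = [[-6, 0, -2], [0, -6, -4], [-2, -4, -8]].
Leading principal minors: Δ₁ = -6, Δ₂ = 36, Δ₃ = -168.
The minors alternate sign starting negative (−, +, −), so H is negative definite: a local maximum.

local maximum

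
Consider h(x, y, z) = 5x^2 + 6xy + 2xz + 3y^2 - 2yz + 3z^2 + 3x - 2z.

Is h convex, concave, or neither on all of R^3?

convex

h is quadratic, so its Hessian is the constant matrix H = [[10, 6, 2], [6, 6, -2], [2, -2, 6]].
Leading principal minors: 10, 24, 32.
All positive ⇒ H ≻ 0 ⇒ convex.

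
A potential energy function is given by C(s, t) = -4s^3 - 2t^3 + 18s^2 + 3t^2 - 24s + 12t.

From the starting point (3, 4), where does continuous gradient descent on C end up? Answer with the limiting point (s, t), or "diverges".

C is separable, so gradient descent decouples: s follows -∂C/∂s, t follows -∂C/∂t.
∂C/∂s = -12(s - 2)(s - 1); at s=3 this is -24, so s increases.
∂C/∂t = -6(t - 2)(t + 1); at t=4 this is -60, so t increases.
The s-coordinate has no critical point in that direction and runs off to infinity.

diverges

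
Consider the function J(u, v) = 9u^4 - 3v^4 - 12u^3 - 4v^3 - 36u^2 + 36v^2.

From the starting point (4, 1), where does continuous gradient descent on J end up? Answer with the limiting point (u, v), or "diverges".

(2, 0)

J is separable, so gradient descent decouples: u follows -∂J/∂u, v follows -∂J/∂v.
∂J/∂u = 36u(u - 2)(u + 1); at u=4 this is 1440, so u decreases.
∂J/∂v = -12v(v - 2)(v + 3); at v=1 this is 48, so v decreases.
u converges to its nearest critical value 2 (a local min of the u-part); v converges to 0. The iterate converges to (2, 0).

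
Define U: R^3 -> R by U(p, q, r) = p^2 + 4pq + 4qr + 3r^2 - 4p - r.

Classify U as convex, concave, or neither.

U is quadratic, so its Hessian is the constant matrix H = [[2, 4, 0], [4, 0, 4], [0, 4, 6]].
Leading principal minors: 2, -16, -128.
Neither pattern holds ⇒ H is indefinite ⇒ neither convex nor concave.

neither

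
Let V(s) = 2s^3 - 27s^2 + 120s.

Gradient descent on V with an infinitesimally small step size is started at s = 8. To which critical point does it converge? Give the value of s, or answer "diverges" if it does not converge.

5

V'(s) = 6(s - 5)(s - 4), so V'(8) = 72.
Gradient descent moves in the -V' direction, i.e. s is decreasing.
The nearest critical point in that direction is s = 5, where V'' = 6 > 0 (a local minimum). The iterate converges there.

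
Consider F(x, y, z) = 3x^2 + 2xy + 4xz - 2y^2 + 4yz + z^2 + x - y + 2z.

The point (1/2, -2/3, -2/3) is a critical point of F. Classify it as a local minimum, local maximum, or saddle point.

The Hessian is constant: H = [[6, 2, 4], [2, -4, 4], [4, 4, 2]].
Leading principal minors: Δ₁ = 6, Δ₂ = -28, Δ₃ = -24.
The minors fit neither the all-positive nor the alternating-sign pattern, so H is indefinite: a saddle point.

saddle point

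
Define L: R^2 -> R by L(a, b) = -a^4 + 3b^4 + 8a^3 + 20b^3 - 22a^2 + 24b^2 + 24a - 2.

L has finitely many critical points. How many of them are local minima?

2

L separates as a function of a plus a function of b, so ∇L=0 decouples.
∂L/∂a = -4(a - 3)(a - 2)(a - 1) = 0 at a ∈ {1, 2, 3}; ∂L/∂b = 12b(b + 1)(b + 4) = 0 at b ∈ {-4, -1, 0}.
The Hessian is diagonal: diag(L_aa, L_bb). Second derivatives: L_aa(1)=-8, L_aa(2)=4, L_aa(3)=-8; L_bb(-4)=144, L_bb(-1)=-36, L_bb(0)=48.
Local minima occur where both diagonal entries positive: (2, -4), (2, 0). Count: 2.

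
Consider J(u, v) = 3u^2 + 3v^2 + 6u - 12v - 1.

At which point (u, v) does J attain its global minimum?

(-1, 2)

J(u,v) separates as P(u) + Q(v) − 1, so its minimum is min P + min Q − 1.
P'(u) = 6u + 6 vanishes at u ∈ {-1}; Q'(v) = 6v - 12 vanishes at v ∈ {2}.
Local minima of P (where P''>0): P(-1)=-3. Local minima of Q: Q(2)=-12.
So the global minimum of J is P(-1) + Q(2) − 1 = -3 − 12 − 1 = -16, attained at (-1, 2).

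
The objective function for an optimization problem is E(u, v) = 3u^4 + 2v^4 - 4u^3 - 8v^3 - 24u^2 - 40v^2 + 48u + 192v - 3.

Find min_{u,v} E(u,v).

-673

E(u,v) separates as P(u) + Q(v) − 3, so its minimum is min P + min Q − 3.
P'(u) = 12(u - 2)(u - 1)(u + 2) vanishes at u ∈ {-2, 1, 2}; Q'(v) = 8(v - 4)(v - 2)(v + 3) vanishes at v ∈ {-3, 2, 4}.
Local minima of P (where P''>0): P(-2)=-112, P(2)=16. Local minima of Q: Q(-3)=-558, Q(4)=128.
So the global minimum of E is P(-2) + Q(-3) − 3 = -112 − 558 − 3 = -673, attained at (-2, -3).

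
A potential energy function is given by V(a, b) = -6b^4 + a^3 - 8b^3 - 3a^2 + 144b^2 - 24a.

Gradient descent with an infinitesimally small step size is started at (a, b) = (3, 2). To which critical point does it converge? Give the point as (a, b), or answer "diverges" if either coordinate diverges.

(4, 0)

V is separable, so gradient descent decouples: a follows -∂V/∂a, b follows -∂V/∂b.
∂V/∂a = 3(a - 4)(a + 2); at a=3 this is -15, so a increases.
∂V/∂b = -24b(b - 3)(b + 4); at b=2 this is 288, so b decreases.
a converges to its nearest critical value 4 (a local min of the a-part); b converges to 0. The iterate converges to (4, 0).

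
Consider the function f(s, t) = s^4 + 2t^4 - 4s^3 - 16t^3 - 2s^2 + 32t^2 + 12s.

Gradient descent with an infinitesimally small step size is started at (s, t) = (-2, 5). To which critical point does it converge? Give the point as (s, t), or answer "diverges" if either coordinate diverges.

f is separable, so gradient descent decouples: s follows -∂f/∂s, t follows -∂f/∂t.
∂f/∂s = 4(s - 3)(s - 1)(s + 1); at s=-2 this is -60, so s increases.
∂f/∂t = 8t(t - 4)(t - 2); at t=5 this is 120, so t decreases.
s converges to its nearest critical value -1 (a local min of the s-part); t converges to 4. The iterate converges to (-1, 4).

(-1, 4)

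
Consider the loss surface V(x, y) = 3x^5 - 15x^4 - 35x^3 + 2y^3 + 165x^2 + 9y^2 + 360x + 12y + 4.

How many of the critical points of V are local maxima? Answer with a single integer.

V separates as a function of x plus a function of y, so ∇V=0 decouples.
∂V/∂x = 15(x - 4)(x - 3)(x + 1)(x + 2) = 0 at x ∈ {-2, -1, 3, 4}; ∂V/∂y = 6(y + 1)(y + 2) = 0 at y ∈ {-2, -1}.
The Hessian is diagonal: diag(V_xx, V_yy). Second derivatives: V_xx(-2)=-450, V_xx(-1)=300, V_xx(3)=-300, V_xx(4)=450; V_yy(-2)=-6, V_yy(-1)=6.
Local maxima occur where both diagonal entries negative: (-2, -2), (3, -2). Count: 2.

2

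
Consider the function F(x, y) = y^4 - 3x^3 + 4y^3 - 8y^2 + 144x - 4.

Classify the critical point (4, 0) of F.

local maximum

The mixed partial ∂²F/∂x∂y is 0, so the Hessian at any point is diag(F_xx, F_yy) = diag(-18x, 4(3y^2 + 6y - 4)).
At (4, 0): H = diag(-72, -16).
Both eigenvalues are negative, so H is negative definite: a local maximum.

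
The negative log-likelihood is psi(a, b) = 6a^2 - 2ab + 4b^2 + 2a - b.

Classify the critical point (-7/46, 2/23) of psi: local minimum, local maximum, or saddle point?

The Hessian of psi is constant: H = [[12, -2], [-2, 8]].
det(H) = 12·8 − (-2)² = 92.
det(H) > 0 and tr(H) = 20 > 0, so H is positive definite and the point is a local minimum.

local minimum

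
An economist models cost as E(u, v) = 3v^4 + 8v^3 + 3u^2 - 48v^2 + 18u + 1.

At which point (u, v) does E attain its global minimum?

(-3, -4)

E(u,v) separates as P(u) + Q(v) + 1, so its minimum is min P + min Q + 1.
P'(u) = 6u + 18 vanishes at u ∈ {-3}; Q'(v) = 12v(v - 2)(v + 4) vanishes at v ∈ {-4, 0, 2}.
Local minima of P (where P''>0): P(-3)=-27. Local minima of Q: Q(-4)=-512, Q(2)=-80.
So the global minimum of E is P(-3) + Q(-4) + 1 = -27 − 512 + 1 = -538, attained at (-3, -4).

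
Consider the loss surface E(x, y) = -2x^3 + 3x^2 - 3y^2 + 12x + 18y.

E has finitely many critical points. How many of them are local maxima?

1

E separates as a function of x plus a function of y, so ∇E=0 decouples.
∂E/∂x = -6(x - 2)(x + 1) = 0 at x ∈ {-1, 2}; ∂E/∂y = -6(y - 3) = 0 at y ∈ {3}.
The Hessian is diagonal: diag(E_xx, E_yy). Second derivatives: E_xx(-1)=18, E_xx(2)=-18; E_yy(3)=-6.
Local maxima occur where both diagonal entries negative: (2, 3). Count: 1.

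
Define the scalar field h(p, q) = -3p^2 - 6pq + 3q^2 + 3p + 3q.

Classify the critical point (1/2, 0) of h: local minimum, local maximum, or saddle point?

saddle point

The Hessian of h is constant: H = [[-6, -6], [-6, 6]].
det(H) = (-6)·6 − (-6)² = -72.
Since det(H) < 0, H is indefinite and the critical point is a saddle point.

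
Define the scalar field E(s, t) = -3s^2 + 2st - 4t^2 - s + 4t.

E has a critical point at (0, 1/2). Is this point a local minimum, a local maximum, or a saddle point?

The Hessian of E is constant: H = [[-6, 2], [2, -8]].
det(H) = (-6)·(-8) − 2² = 44.
det(H) > 0 and tr(H) = -14 < 0, so H is negative definite and the point is a local maximum.

local maximum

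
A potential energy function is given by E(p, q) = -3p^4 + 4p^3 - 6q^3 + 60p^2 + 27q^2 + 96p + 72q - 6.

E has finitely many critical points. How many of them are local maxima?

E separates as a function of p plus a function of q, so ∇E=0 decouples.
∂E/∂p = -12(p - 4)(p + 1)(p + 2) = 0 at p ∈ {-2, -1, 4}; ∂E/∂q = -18(q - 4)(q + 1) = 0 at q ∈ {-1, 4}.
The Hessian is diagonal: diag(E_pp, E_qq). Second derivatives: E_pp(-2)=-72, E_pp(-1)=60, E_pp(4)=-360; E_qq(-1)=90, E_qq(4)=-90.
Local maxima occur where both diagonal entries negative: (-2, 4), (4, 4). Count: 2.

2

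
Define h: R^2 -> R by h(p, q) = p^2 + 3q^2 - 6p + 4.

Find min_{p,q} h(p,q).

h(p,q) separates as A(p) + B(q) + 4, so its minimum is min A + min B + 4.
A'(p) = 2p - 6 vanishes at p ∈ {3}; B'(q) = 6q vanishes at q ∈ {0}.
Local minima of A (where A''>0): A(3)=-9. Local minima of B: B(0)=0.
So the global minimum of h is A(3) + B(0) + 4 = -9 + 0 + 4 = -5, attained at (3, 0).

-5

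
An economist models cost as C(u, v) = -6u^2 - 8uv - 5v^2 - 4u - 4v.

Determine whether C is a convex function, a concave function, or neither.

C is quadratic, so its Hessian is the constant matrix H = [[-12, -8], [-8, -10]].
det(H) = 56, tr(H) = -22.
det(H) > 0 and tr(H) < 0, so H is negative definite everywhere: concave.

concave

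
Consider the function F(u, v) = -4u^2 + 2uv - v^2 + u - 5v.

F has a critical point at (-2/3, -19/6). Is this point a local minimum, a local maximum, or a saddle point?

local maximum

The Hessian of F is constant: H = [[-8, 2], [2, -2]].
det(H) = (-8)·(-2) − 2² = 12.
det(H) > 0 and tr(H) = -10 < 0, so H is negative definite and the point is a local maximum.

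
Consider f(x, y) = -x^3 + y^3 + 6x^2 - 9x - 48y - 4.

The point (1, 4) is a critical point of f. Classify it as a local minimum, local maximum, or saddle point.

local minimum

The mixed partial ∂²f/∂x∂y is 0, so the Hessian at any point is diag(f_xx, f_yy) = diag(6(-x + 2), 6y).
At (1, 4): H = diag(6, 24).
Both eigenvalues are positive, so H is positive definite: a local minimum.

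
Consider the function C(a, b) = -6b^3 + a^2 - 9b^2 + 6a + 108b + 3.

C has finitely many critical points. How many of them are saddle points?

C separates as a function of a plus a function of b, so ∇C=0 decouples.
∂C/∂a = 2(a + 3) = 0 at a ∈ {-3}; ∂C/∂b = -18(b - 2)(b + 3) = 0 at b ∈ {-3, 2}.
The Hessian is diagonal: diag(C_aa, C_bb). Second derivatives: C_aa(-3)=2; C_bb(-3)=90, C_bb(2)=-90.
Saddle points occur where the two diagonal entries have opposite signs: (-3, 2). Count: 1.

1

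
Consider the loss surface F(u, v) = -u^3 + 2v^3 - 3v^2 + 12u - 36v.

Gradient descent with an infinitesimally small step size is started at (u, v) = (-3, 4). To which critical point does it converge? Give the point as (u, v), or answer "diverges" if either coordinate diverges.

(-2, 3)

F is separable, so gradient descent decouples: u follows -∂F/∂u, v follows -∂F/∂v.
∂F/∂u = -3(u - 2)(u + 2); at u=-3 this is -15, so u increases.
∂F/∂v = 6(v - 3)(v + 2); at v=4 this is 36, so v decreases.
u converges to its nearest critical value -2 (a local min of the u-part); v converges to 3. The iterate converges to (-2, 3).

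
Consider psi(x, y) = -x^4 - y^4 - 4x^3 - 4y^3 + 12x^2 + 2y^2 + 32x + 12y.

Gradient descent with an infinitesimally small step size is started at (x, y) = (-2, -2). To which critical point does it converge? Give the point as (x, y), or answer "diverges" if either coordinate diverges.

psi is separable, so gradient descent decouples: x follows -∂psi/∂x, y follows -∂psi/∂y.
∂psi/∂x = -4(x - 2)(x + 1)(x + 4); at x=-2 this is -32, so x increases.
∂psi/∂y = -4(y - 1)(y + 1)(y + 3); at y=-2 this is -12, so y increases.
x converges to its nearest critical value -1 (a local min of the x-part); y converges to -1. The iterate converges to (-1, -1).

(-1, -1)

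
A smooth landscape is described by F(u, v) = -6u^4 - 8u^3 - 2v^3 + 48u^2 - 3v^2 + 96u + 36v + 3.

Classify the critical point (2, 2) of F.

The mixed partial ∂²F/∂u∂v is 0, so the Hessian at any point is diag(F_uu, F_vv) = diag(24(-3u^2 - 2u + 4), -6(2v + 1)).
At (2, 2): H = diag(-288, -30).
Both eigenvalues are negative, so H is negative definite: a local maximum.

local maximum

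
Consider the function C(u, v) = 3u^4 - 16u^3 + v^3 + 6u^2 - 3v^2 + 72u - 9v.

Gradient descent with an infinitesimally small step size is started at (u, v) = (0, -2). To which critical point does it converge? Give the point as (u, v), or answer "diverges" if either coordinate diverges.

diverges

C is separable, so gradient descent decouples: u follows -∂C/∂u, v follows -∂C/∂v.
∂C/∂u = 12(u - 3)(u - 2)(u + 1); at u=0 this is 72, so u decreases.
∂C/∂v = 3(v - 3)(v + 1); at v=-2 this is 15, so v decreases.
The v-coordinate has no critical point in that direction and runs off to infinity.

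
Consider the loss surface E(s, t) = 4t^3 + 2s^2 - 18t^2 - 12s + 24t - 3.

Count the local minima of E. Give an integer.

E separates as a function of s plus a function of t, so ∇E=0 decouples.
∂E/∂s = 4(s - 3) = 0 at s ∈ {3}; ∂E/∂t = 12(t - 2)(t - 1) = 0 at t ∈ {1, 2}.
The Hessian is diagonal: diag(E_ss, E_tt). Second derivatives: E_ss(3)=4; E_tt(1)=-12, E_tt(2)=12.
Local minima occur where both diagonal entries positive: (3, 2). Count: 1.

1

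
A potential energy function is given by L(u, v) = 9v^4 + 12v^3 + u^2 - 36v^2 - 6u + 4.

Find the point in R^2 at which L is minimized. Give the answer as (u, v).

L(u,v) separates as P(u) + Q(v) + 4, so its minimum is min P + min Q + 4.
P'(u) = 2u - 6 vanishes at u ∈ {3}; Q'(v) = 36v(v - 1)(v + 2) vanishes at v ∈ {-2, 0, 1}.
Local minima of P (where P''>0): P(3)=-9. Local minima of Q: Q(-2)=-96, Q(1)=-15.
So the global minimum of L is P(3) + Q(-2) + 4 = -9 − 96 + 4 = -101, attained at (3, -2).

(3, -2)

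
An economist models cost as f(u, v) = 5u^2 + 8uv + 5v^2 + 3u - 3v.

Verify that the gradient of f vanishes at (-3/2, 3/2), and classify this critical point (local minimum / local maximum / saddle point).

local minimum

∇f = (10u + 8v + 3, 8u + 10v - 3); substituting (-3/2, 3/2) gives ∇f = (0, 0), so (-3/2, 3/2) is indeed a critical point.
The Hessian of f is constant: H = [[10, 8], [8, 10]].
det(H) = 10·10 − 8² = 36.
det(H) > 0 and tr(H) = 20 > 0, so H is positive definite and the point is a local minimum.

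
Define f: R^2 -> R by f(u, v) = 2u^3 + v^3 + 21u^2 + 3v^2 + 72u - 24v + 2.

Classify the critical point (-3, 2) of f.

The mixed partial ∂²f/∂u∂v is 0, so the Hessian at any point is diag(f_uu, f_vv) = diag(6(2u + 7), 6(v + 1)).
At (-3, 2): H = diag(6, 18).
Both eigenvalues are positive, so H is positive definite: a local minimum.

local minimum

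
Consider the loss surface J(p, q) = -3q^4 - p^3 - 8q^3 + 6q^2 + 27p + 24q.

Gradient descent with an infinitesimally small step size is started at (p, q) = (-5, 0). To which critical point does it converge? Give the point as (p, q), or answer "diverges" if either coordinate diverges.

(-3, -1)

J is separable, so gradient descent decouples: p follows -∂J/∂p, q follows -∂J/∂q.
∂J/∂p = -3(p - 3)(p + 3); at p=-5 this is -48, so p increases.
∂J/∂q = -12(q - 1)(q + 1)(q + 2); at q=0 this is 24, so q decreases.
p converges to its nearest critical value -3 (a local min of the p-part); q converges to -1. The iterate converges to (-3, -1).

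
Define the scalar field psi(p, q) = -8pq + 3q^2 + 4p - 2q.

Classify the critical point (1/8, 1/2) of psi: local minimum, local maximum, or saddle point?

saddle point

The Hessian of psi is constant: H = [[0, -8], [-8, 6]].
det(H) = 0·6 − (-8)² = -64.
Since det(H) < 0, H is indefinite and the critical point is a saddle point.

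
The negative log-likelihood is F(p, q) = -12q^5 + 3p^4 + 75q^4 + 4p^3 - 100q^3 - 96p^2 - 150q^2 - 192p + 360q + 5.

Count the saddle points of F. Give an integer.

6

F separates as a function of p plus a function of q, so ∇F=0 decouples.
∂F/∂p = 12(p - 4)(p + 1)(p + 4) = 0 at p ∈ {-4, -1, 4}; ∂F/∂q = -60(q - 3)(q - 2)(q - 1)(q + 1) = 0 at q ∈ {-1, 1, 2, 3}.
The Hessian is diagonal: diag(F_pp, F_qq). Second derivatives: F_pp(-4)=288, F_pp(-1)=-180, F_pp(4)=480; F_qq(-1)=1440, F_qq(1)=-240, F_qq(2)=180, F_qq(3)=-480.
Saddle points occur where the two diagonal entries have opposite signs: (-4, 1), (-4, 3), (-1, -1), (-1, 2), (4, 1), (4, 3). Count: 6.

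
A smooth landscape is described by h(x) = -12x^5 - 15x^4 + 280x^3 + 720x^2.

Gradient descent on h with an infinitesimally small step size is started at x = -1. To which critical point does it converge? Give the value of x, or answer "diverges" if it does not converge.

0

h'(x) = -60x(x - 4)(x + 2)(x + 3), so h'(-1) = -600.
Gradient descent moves in the -h' direction, i.e. x is increasing.
The nearest critical point in that direction is x = 0, where h'' = 1440 > 0 (a local minimum). The iterate converges there.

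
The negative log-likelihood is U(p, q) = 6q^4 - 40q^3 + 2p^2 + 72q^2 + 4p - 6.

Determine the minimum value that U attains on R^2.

U(p,q) separates as A(p) + B(q) − 6, so its minimum is min A + min B − 6.
A'(p) = 4p + 4 vanishes at p ∈ {-1}; B'(q) = 24q(q - 3)(q - 2) vanishes at q ∈ {0, 2, 3}.
Local minima of A (where A''>0): A(-1)=-2. Local minima of B: B(0)=0, B(3)=54.
So the global minimum of U is A(-1) + B(0) − 6 = -2 + 0 − 6 = -8, attained at (-1, 0).

-8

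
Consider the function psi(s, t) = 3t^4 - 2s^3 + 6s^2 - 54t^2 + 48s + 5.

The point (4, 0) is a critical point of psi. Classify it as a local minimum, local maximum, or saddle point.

The mixed partial ∂²psi/∂s∂t is 0, so the Hessian at any point is diag(psi_ss, psi_tt) = diag(12(-s + 1), 36(t^2 - 3)).
At (4, 0): H = diag(-36, -108).
Both eigenvalues are negative, so H is negative definite: a local maximum.

local maximum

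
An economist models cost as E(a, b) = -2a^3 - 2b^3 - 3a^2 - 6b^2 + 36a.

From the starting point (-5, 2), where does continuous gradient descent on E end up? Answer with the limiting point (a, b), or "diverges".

diverges

E is separable, so gradient descent decouples: a follows -∂E/∂a, b follows -∂E/∂b.
∂E/∂a = -6(a - 2)(a + 3); at a=-5 this is -84, so a increases.
∂E/∂b = -6b(b + 2); at b=2 this is -48, so b increases.
The b-coordinate has no critical point in that direction and runs off to infinity.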